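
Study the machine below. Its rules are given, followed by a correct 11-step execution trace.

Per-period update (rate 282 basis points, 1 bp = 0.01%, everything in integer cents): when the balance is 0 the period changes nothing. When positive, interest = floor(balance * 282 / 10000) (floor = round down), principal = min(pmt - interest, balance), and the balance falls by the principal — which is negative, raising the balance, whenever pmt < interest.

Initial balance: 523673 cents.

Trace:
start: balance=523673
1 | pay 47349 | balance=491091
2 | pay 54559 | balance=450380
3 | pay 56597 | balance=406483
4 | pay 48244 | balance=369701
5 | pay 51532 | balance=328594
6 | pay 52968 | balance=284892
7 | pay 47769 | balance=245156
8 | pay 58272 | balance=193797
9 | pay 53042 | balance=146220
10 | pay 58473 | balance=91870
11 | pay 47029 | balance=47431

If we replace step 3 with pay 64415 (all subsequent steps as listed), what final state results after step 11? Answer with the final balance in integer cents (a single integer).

37665

(re-executing from step 3 with the substitution; state before step 3: balance=450380)
3 | pay 64415 | balance=398665
4 | pay 48244 | balance=361663
5 | pay 51532 | balance=320329
6 | pay 52968 | balance=276394
7 | pay 47769 | balance=236419
8 | pay 58272 | balance=184814
9 | pay 53042 | balance=136983
10 | pay 58473 | balance=82372
11 | pay 47029 | balance=37665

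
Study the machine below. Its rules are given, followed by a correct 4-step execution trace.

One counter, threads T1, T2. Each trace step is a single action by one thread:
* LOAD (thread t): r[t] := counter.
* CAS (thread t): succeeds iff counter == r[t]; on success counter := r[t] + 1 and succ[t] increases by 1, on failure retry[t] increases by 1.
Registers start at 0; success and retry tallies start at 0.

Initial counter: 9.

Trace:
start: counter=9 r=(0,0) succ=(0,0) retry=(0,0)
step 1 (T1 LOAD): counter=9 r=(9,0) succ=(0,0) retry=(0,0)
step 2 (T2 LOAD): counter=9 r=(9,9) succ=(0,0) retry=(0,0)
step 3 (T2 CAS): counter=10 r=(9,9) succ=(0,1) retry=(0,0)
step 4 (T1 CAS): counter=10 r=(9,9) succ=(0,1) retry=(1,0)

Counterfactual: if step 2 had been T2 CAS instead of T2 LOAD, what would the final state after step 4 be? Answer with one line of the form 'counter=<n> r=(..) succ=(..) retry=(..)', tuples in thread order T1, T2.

(re-executing from step 2 with the substitution; state before step 2: counter=9 r=(9,0) succ=(0,0) retry=(0,0))
step 2 (T2 CAS): counter=9 r=(9,0) succ=(0,0) retry=(0,1)
step 3 (T2 CAS): counter=9 r=(9,0) succ=(0,0) retry=(0,2)
step 4 (T1 CAS): counter=10 r=(9,0) succ=(1,0) retry=(0,2)

counter=10 r=(9,0) succ=(1,0) retry=(0,2)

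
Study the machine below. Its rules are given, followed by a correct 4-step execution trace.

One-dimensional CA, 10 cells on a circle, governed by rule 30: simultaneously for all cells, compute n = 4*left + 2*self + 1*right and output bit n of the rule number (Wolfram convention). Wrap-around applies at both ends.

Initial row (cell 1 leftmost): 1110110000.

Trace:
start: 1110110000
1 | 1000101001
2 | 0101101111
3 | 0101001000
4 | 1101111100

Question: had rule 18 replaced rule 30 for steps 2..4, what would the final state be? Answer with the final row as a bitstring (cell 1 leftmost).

(re-executing steps 2..4 under rule 18; state before step 2: 1000101001)
2 | 0101000110
3 | 1000101001
4 | 0101000110

0101000110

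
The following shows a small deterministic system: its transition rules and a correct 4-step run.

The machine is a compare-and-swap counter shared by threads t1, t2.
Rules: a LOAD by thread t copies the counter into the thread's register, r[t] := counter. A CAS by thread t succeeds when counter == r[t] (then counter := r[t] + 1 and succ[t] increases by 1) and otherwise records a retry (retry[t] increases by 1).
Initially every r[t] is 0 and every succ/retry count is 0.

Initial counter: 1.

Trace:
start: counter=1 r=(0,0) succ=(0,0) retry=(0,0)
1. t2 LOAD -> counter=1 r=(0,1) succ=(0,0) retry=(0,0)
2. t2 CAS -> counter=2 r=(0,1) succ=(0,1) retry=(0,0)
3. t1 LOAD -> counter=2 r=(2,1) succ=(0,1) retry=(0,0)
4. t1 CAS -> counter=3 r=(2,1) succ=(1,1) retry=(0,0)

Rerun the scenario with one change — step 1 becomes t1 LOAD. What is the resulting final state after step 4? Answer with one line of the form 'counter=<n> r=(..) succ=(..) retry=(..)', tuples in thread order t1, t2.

(re-executing from step 1 with the substitution; state before step 1: counter=1 r=(0,0) succ=(0,0) retry=(0,0))
1. t1 LOAD -> counter=1 r=(1,0) succ=(0,0) retry=(0,0)
2. t2 CAS -> counter=1 r=(1,0) succ=(0,0) retry=(0,1)
3. t1 LOAD -> counter=1 r=(1,0) succ=(0,0) retry=(0,1)
4. t1 CAS -> counter=2 r=(1,0) succ=(1,0) retry=(0,1)

counter=2 r=(1,0) succ=(1,0) retry=(0,1)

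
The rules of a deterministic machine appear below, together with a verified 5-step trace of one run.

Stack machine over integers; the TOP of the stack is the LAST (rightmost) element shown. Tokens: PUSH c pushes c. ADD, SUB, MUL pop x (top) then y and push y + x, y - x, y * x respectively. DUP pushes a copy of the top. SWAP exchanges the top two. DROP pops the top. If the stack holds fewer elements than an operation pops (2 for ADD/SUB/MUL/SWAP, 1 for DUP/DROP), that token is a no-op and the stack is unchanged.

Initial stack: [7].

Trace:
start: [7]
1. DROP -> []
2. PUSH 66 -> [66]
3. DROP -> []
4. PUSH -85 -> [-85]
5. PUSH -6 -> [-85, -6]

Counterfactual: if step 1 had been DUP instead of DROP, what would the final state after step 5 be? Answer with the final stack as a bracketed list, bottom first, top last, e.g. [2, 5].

(re-executing from step 1 with the substitution; state before step 1: [7])
1. DUP -> [7, 7]
2. PUSH 66 -> [7, 7, 66]
3. DROP -> [7, 7]
4. PUSH -85 -> [7, 7, -85]
5. PUSH -6 -> [7, 7, -85, -6]

[7, 7, -85, -6]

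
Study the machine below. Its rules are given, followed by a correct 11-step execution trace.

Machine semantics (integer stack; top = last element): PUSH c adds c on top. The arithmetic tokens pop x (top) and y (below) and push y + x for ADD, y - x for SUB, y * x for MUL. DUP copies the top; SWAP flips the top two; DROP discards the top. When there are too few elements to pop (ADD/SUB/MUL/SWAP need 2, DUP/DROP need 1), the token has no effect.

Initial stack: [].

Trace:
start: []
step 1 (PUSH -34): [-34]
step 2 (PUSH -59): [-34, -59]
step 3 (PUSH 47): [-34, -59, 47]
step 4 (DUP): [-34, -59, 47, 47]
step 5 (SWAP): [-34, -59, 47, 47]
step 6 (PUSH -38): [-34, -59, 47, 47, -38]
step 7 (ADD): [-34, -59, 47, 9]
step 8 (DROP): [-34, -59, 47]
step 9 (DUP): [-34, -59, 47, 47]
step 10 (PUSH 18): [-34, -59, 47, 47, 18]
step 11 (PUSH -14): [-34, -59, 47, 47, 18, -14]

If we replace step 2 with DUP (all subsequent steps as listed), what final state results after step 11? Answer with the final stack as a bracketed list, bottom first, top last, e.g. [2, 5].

(re-executing from step 2 with the substitution; state before step 2: [-34])
step 2 (DUP): [-34, -34]
step 3 (PUSH 47): [-34, -34, 47]
step 4 (DUP): [-34, -34, 47, 47]
step 5 (SWAP): [-34, -34, 47, 47]
step 6 (PUSH -38): [-34, -34, 47, 47, -38]
step 7 (ADD): [-34, -34, 47, 9]
step 8 (DROP): [-34, -34, 47]
step 9 (DUP): [-34, -34, 47, 47]
step 10 (PUSH 18): [-34, -34, 47, 47, 18]
step 11 (PUSH -14): [-34, -34, 47, 47, 18, -14]

[-34, -34, 47, 47, 18, -14]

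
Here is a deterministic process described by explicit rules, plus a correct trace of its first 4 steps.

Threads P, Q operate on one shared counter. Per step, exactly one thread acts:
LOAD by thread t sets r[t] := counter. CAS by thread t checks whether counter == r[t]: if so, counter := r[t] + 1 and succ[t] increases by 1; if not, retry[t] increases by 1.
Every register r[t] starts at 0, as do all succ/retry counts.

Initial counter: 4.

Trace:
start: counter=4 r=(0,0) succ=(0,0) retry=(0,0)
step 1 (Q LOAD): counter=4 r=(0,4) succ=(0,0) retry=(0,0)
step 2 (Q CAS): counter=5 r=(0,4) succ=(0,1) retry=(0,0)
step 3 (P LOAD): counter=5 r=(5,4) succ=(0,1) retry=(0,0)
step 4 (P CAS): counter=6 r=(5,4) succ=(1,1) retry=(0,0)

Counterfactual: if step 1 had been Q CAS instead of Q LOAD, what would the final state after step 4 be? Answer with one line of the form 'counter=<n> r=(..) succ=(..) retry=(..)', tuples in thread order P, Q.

(re-executing from step 1 with the substitution; state before step 1: counter=4 r=(0,0) succ=(0,0) retry=(0,0))
step 1 (Q CAS): counter=4 r=(0,0) succ=(0,0) retry=(0,1)
step 2 (Q CAS): counter=4 r=(0,0) succ=(0,0) retry=(0,2)
step 3 (P LOAD): counter=4 r=(4,0) succ=(0,0) retry=(0,2)
step 4 (P CAS): counter=5 r=(4,0) succ=(1,0) retry=(0,2)

counter=5 r=(4,0) succ=(1,0) retry=(0,2)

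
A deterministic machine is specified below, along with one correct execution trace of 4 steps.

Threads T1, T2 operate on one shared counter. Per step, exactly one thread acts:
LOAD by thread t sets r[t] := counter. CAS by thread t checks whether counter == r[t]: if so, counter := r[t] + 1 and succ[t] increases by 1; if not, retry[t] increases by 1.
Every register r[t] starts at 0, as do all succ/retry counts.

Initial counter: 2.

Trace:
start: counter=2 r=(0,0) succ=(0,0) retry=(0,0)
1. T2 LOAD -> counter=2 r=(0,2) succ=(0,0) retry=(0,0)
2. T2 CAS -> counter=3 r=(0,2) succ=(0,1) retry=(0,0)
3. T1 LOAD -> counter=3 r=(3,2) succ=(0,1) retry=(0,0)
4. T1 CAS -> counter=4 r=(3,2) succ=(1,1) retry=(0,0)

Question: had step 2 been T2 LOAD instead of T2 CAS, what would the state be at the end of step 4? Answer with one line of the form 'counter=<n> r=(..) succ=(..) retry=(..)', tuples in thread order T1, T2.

(re-executing from step 2 with the substitution; state before step 2: counter=2 r=(0,2) succ=(0,0) retry=(0,0))
2. T2 LOAD -> counter=2 r=(0,2) succ=(0,0) retry=(0,0)
3. T1 LOAD -> counter=2 r=(2,2) succ=(0,0) retry=(0,0)
4. T1 CAS -> counter=3 r=(2,2) succ=(1,0) retry=(0,0)

counter=3 r=(2,2) succ=(1,0) retry=(0,0)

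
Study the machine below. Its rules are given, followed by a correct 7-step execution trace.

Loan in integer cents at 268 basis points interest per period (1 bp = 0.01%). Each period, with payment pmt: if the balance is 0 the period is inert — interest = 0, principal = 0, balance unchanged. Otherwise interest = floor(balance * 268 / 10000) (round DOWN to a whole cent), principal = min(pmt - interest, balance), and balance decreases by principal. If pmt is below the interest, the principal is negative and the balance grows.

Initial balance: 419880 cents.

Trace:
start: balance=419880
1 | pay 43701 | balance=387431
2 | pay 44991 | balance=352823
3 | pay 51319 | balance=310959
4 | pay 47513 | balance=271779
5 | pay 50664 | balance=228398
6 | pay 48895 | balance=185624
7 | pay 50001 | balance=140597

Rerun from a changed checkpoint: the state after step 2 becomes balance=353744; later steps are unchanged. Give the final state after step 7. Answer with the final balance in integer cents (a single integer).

state after step 2 := balance=353744
3 | pay 51319 | balance=311905
4 | pay 47513 | balance=272751
5 | pay 50664 | balance=229396
6 | pay 48895 | balance=186648
7 | pay 50001 | balance=141649

141649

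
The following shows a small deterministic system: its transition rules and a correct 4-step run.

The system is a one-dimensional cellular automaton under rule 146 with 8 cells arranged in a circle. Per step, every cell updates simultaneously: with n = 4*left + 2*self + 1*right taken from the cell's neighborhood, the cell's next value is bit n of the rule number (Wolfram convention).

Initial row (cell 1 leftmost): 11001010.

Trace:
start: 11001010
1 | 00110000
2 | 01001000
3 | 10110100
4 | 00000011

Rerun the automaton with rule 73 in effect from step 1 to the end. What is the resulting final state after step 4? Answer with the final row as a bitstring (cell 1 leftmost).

(re-executing steps 1..4 under rule 73; state before step 1: 11001010)
1 | 11000000
2 | 11011110
3 | 11010010
4 | 11000000

11000000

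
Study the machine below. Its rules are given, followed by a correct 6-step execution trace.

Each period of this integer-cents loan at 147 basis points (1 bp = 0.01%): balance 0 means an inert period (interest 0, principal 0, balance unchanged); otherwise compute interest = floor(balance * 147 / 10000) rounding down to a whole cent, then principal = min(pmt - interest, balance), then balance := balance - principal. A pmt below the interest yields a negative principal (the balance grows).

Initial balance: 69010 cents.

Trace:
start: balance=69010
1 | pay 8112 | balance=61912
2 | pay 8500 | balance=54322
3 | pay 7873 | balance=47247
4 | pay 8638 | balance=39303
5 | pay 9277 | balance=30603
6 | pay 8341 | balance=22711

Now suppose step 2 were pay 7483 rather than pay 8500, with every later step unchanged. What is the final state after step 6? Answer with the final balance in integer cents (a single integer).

23790

(re-executing from step 2 with the substitution; state before step 2: balance=61912)
2 | pay 7483 | balance=55339
3 | pay 7873 | balance=48279
4 | pay 8638 | balance=40350
5 | pay 9277 | balance=31666
6 | pay 8341 | balance=23790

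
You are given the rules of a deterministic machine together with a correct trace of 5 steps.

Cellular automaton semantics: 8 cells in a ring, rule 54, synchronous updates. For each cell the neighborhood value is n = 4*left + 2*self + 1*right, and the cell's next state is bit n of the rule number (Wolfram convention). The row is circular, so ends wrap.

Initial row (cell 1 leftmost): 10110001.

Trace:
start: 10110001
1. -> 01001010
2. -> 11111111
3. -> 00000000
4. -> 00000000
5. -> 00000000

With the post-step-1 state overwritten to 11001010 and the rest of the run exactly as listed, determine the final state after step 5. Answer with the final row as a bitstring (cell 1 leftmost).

11110011

state after step 1 := 11001010
2. -> 00111111
3. -> 11000000
4. -> 00100001
5. -> 11110011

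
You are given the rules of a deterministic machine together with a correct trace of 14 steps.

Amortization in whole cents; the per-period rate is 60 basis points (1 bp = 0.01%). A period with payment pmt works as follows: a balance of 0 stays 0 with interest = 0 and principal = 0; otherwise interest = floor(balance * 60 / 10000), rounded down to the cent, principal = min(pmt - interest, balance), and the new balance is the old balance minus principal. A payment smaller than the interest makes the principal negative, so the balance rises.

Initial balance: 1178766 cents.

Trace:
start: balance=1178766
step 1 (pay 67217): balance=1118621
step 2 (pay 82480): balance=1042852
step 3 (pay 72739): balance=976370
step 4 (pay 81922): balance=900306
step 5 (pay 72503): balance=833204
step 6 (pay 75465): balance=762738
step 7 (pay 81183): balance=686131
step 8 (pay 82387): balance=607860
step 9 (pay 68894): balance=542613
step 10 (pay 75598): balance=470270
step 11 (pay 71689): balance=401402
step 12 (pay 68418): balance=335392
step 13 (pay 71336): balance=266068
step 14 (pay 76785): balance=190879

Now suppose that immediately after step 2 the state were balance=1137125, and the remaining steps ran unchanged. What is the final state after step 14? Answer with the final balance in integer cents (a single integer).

state after step 2 := balance=1137125
step 3 (pay 72739): balance=1071208
step 4 (pay 81922): balance=995713
step 5 (pay 72503): balance=929184
step 6 (pay 75465): balance=859294
step 7 (pay 81183): balance=783266
step 8 (pay 82387): balance=705578
step 9 (pay 68894): balance=640917
step 10 (pay 75598): balance=569164
step 11 (pay 71689): balance=500889
step 12 (pay 68418): balance=435476
step 13 (pay 71336): balance=366752
step 14 (pay 76785): balance=292167

292167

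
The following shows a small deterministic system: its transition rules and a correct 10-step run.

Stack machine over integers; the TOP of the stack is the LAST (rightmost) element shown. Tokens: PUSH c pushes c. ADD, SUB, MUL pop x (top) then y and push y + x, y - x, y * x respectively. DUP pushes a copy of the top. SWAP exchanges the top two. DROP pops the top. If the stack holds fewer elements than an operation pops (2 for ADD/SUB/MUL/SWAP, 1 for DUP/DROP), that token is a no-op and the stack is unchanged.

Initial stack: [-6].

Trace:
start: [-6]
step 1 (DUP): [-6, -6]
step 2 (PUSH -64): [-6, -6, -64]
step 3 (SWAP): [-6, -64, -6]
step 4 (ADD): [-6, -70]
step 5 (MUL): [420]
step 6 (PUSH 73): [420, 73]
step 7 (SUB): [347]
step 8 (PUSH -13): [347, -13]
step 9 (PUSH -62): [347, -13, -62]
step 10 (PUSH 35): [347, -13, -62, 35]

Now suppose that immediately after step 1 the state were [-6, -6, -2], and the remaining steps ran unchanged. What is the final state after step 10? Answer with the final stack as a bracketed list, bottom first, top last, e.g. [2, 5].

[-6, 323, -13, -62, 35]

state after step 1 := [-6, -6, -2]
step 2 (PUSH -64): [-6, -6, -2, -64]
step 3 (SWAP): [-6, -6, -64, -2]
step 4 (ADD): [-6, -6, -66]
step 5 (MUL): [-6, 396]
step 6 (PUSH 73): [-6, 396, 73]
step 7 (SUB): [-6, 323]
step 8 (PUSH -13): [-6, 323, -13]
step 9 (PUSH -62): [-6, 323, -13, -62]
step 10 (PUSH 35): [-6, 323, -13, -62, 35]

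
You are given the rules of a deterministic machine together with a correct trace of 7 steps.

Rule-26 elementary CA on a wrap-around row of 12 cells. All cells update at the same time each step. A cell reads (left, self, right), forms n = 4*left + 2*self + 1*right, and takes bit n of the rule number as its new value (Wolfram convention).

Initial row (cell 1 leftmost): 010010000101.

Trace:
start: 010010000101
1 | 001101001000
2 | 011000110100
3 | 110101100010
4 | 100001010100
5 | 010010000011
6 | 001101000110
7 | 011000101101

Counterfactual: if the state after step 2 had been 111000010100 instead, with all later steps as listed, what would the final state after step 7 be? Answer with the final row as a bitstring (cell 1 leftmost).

111000110110

state after step 2 := 111000010100
3 | 100100100011
4 | 011011010110
5 | 110010000101
6 | 001101001001
7 | 111000110110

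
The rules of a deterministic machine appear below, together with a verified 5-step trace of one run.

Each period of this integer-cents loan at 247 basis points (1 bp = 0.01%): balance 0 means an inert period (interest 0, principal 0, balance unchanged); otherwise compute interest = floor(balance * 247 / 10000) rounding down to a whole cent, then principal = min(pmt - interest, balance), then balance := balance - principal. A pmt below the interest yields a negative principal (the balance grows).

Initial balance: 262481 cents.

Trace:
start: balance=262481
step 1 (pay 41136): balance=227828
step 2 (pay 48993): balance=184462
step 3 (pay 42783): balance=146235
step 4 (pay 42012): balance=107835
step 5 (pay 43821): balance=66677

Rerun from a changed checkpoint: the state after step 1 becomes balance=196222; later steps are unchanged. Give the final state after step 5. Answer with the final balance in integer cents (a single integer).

31830

state after step 1 := balance=196222
step 2 (pay 48993): balance=152075
step 3 (pay 42783): balance=113048
step 4 (pay 42012): balance=73828
step 5 (pay 43821): balance=31830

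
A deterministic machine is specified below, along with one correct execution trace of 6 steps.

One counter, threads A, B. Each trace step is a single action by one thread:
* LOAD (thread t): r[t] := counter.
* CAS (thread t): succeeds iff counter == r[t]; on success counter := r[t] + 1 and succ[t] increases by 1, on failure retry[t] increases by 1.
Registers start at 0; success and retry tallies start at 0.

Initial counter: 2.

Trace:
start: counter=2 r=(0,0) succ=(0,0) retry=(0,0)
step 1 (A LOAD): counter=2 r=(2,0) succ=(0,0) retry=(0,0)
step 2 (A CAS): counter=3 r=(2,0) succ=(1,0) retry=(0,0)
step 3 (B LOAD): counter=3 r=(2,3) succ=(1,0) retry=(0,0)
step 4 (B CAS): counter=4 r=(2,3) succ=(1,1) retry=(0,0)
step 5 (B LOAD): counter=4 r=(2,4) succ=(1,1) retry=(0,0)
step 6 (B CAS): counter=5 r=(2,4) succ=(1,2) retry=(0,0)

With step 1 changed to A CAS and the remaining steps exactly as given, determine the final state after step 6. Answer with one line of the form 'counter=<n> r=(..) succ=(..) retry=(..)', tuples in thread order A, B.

counter=4 r=(0,3) succ=(0,2) retry=(2,0)

(re-executing from step 1 with the substitution; state before step 1: counter=2 r=(0,0) succ=(0,0) retry=(0,0))
step 1 (A CAS): counter=2 r=(0,0) succ=(0,0) retry=(1,0)
step 2 (A CAS): counter=2 r=(0,0) succ=(0,0) retry=(2,0)
step 3 (B LOAD): counter=2 r=(0,2) succ=(0,0) retry=(2,0)
step 4 (B CAS): counter=3 r=(0,2) succ=(0,1) retry=(2,0)
step 5 (B LOAD): counter=3 r=(0,3) succ=(0,1) retry=(2,0)
step 6 (B CAS): counter=4 r=(0,3) succ=(0,2) retry=(2,0)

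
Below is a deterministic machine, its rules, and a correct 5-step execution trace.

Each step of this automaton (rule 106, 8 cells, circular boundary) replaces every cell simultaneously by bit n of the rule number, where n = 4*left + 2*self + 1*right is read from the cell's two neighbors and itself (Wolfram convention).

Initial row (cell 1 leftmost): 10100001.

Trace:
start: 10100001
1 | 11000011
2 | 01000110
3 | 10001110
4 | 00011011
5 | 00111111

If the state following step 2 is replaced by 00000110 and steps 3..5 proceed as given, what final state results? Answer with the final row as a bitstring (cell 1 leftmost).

state after step 2 := 00000110
3 | 00001110
4 | 00011010
5 | 00111100

00111100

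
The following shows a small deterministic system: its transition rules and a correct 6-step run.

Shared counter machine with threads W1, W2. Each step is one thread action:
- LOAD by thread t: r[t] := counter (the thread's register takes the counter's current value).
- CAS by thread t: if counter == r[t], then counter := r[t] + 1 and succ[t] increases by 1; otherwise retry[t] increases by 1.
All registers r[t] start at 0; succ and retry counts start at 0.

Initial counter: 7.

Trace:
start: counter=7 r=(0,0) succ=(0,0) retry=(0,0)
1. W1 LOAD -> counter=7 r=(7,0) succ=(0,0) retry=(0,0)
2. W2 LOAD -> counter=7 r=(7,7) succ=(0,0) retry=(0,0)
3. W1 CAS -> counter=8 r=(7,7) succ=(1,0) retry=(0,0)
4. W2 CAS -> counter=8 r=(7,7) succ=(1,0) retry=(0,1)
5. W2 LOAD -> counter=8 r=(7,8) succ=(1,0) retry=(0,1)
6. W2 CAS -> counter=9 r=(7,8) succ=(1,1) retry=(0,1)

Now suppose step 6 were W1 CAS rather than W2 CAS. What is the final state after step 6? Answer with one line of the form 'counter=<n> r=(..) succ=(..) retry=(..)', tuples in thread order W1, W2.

(re-executing from step 6 with the substitution; state before step 6: counter=8 r=(7,8) succ=(1,0) retry=(0,1))
6. W1 CAS -> counter=8 r=(7,8) succ=(1,0) retry=(1,1)

counter=8 r=(7,8) succ=(1,0) retry=(1,1)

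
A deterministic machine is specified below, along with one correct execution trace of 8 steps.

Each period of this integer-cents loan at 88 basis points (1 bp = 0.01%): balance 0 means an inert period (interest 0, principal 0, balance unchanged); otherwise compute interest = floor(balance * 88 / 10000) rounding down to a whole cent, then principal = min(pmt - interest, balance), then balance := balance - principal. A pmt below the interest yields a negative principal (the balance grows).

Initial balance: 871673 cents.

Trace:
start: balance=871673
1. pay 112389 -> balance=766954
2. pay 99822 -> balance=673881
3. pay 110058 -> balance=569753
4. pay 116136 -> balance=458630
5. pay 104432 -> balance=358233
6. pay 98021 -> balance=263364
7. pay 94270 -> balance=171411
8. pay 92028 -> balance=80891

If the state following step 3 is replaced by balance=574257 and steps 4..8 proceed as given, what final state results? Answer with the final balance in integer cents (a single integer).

85597

state after step 3 := balance=574257
4. pay 116136 -> balance=463174
5. pay 104432 -> balance=362817
6. pay 98021 -> balance=267988
7. pay 94270 -> balance=176076
8. pay 92028 -> balance=85597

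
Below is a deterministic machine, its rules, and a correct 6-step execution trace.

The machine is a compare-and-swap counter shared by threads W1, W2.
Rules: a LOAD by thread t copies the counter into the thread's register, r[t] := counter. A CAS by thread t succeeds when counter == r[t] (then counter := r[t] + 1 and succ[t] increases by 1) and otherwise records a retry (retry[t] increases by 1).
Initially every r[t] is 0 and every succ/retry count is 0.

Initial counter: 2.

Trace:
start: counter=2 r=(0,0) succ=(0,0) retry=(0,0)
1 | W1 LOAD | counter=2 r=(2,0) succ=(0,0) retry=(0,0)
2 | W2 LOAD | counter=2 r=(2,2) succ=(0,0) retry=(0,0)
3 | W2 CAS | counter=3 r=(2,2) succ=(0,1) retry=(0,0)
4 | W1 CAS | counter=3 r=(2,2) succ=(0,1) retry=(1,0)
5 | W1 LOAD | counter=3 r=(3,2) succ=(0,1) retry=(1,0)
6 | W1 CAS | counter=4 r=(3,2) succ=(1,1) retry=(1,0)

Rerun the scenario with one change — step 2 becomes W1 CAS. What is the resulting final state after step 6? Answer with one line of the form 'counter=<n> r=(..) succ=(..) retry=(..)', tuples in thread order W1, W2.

counter=4 r=(3,0) succ=(2,0) retry=(1,1)

(re-executing from step 2 with the substitution; state before step 2: counter=2 r=(2,0) succ=(0,0) retry=(0,0))
2 | W1 CAS | counter=3 r=(2,0) succ=(1,0) retry=(0,0)
3 | W2 CAS | counter=3 r=(2,0) succ=(1,0) retry=(0,1)
4 | W1 CAS | counter=3 r=(2,0) succ=(1,0) retry=(1,1)
5 | W1 LOAD | counter=3 r=(3,0) succ=(1,0) retry=(1,1)
6 | W1 CAS | counter=4 r=(3,0) succ=(2,0) retry=(1,1)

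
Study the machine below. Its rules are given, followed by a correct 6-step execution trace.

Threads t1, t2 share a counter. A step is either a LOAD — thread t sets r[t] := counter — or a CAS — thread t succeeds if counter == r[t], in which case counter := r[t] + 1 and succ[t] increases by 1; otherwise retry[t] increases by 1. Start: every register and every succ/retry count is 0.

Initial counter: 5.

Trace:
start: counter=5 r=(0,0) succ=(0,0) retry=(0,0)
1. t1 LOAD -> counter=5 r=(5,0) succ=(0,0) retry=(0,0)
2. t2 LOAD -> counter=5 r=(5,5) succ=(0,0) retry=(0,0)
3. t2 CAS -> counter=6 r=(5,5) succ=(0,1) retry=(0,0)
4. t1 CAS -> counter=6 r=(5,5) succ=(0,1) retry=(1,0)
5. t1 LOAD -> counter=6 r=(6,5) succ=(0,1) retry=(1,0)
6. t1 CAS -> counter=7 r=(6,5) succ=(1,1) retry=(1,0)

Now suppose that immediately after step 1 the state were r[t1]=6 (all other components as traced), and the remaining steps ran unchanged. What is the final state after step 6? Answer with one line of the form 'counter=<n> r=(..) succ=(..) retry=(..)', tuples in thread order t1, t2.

state after step 1 := counter=5 r=(6,0) succ=(0,0) retry=(0,0)
2. t2 LOAD -> counter=5 r=(6,5) succ=(0,0) retry=(0,0)
3. t2 CAS -> counter=6 r=(6,5) succ=(0,1) retry=(0,0)
4. t1 CAS -> counter=7 r=(6,5) succ=(1,1) retry=(0,0)
5. t1 LOAD -> counter=7 r=(7,5) succ=(1,1) retry=(0,0)
6. t1 CAS -> counter=8 r=(7,5) succ=(2,1) retry=(0,0)

counter=8 r=(7,5) succ=(2,1) retry=(0,0)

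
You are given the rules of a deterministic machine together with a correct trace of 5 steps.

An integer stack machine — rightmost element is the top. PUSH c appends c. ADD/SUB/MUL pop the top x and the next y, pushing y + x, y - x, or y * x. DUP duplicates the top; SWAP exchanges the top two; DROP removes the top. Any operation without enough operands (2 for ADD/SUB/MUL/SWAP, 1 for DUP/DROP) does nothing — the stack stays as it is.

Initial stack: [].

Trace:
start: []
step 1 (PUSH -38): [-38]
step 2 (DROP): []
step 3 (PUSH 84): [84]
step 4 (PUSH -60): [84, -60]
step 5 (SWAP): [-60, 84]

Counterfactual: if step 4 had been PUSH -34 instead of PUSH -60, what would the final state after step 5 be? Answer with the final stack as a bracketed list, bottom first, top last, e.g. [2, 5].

[-34, 84]

(re-executing from step 4 with the substitution; state before step 4: [84])
step 4 (PUSH -34): [84, -34]
step 5 (SWAP): [-34, 84]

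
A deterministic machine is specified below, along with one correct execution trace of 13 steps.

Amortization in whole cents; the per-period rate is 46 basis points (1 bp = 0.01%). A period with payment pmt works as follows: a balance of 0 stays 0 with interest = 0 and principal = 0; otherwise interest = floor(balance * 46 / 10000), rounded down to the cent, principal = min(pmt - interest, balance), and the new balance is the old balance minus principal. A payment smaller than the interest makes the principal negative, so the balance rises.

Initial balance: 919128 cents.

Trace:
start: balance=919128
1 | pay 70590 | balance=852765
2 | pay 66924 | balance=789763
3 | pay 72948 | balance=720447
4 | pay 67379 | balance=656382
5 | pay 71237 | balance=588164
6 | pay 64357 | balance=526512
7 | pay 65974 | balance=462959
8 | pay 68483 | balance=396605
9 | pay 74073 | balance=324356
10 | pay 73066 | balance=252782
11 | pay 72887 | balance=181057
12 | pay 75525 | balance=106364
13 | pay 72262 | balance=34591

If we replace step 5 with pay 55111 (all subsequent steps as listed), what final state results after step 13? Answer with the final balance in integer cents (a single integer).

(re-executing from step 5 with the substitution; state before step 5: balance=656382)
5 | pay 55111 | balance=604290
6 | pay 64357 | balance=542712
7 | pay 65974 | balance=479234
8 | pay 68483 | balance=412955
9 | pay 74073 | balance=340781
10 | pay 73066 | balance=269282
11 | pay 72887 | balance=197633
12 | pay 75525 | balance=123017
13 | pay 72262 | balance=51320

51320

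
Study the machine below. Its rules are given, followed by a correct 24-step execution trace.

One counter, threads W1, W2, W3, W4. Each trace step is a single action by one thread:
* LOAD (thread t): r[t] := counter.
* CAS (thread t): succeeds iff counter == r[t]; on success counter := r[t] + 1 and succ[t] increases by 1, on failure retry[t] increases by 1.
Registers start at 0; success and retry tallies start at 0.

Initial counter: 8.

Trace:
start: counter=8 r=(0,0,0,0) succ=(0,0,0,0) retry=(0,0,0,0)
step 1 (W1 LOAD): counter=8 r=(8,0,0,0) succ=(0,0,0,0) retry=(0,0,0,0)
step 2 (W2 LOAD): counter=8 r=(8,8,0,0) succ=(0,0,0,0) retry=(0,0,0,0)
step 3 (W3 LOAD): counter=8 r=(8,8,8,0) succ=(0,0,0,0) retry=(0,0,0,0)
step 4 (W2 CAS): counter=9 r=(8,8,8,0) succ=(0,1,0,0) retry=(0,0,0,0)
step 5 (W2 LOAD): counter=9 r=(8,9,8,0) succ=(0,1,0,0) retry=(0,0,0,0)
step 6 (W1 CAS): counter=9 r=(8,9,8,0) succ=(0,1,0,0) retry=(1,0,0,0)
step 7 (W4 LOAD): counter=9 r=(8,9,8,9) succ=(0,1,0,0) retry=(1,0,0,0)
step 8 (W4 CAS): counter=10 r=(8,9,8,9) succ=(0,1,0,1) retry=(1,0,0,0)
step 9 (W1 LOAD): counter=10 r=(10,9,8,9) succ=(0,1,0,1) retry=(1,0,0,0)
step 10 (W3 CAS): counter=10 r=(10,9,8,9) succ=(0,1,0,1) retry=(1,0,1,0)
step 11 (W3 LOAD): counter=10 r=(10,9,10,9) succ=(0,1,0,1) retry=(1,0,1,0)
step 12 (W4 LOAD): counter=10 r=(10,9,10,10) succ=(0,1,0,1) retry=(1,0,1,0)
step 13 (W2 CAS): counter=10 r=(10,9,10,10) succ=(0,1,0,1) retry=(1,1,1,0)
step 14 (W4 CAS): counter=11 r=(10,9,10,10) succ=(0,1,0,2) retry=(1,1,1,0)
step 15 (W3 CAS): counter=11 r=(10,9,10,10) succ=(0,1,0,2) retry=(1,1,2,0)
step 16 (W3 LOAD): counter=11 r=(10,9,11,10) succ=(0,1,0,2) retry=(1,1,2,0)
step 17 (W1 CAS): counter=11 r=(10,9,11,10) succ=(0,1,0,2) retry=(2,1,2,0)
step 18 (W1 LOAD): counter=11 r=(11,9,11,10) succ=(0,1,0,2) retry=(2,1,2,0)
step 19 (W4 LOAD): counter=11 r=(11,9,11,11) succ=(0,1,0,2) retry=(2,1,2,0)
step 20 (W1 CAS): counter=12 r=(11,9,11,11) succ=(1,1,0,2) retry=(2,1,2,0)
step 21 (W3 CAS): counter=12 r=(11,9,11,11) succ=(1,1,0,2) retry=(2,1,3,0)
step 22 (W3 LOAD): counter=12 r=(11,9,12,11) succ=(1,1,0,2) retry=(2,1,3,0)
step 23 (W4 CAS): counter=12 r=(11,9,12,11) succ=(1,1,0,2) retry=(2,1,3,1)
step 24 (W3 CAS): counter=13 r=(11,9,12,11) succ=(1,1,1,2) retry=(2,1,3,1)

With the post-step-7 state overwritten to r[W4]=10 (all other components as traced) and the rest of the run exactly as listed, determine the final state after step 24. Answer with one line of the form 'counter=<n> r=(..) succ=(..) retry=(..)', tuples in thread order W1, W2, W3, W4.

counter=12 r=(10,9,11,10) succ=(1,2,1,0) retry=(2,0,3,3)

state after step 7 := counter=9 r=(8,9,8,10) succ=(0,1,0,0) retry=(1,0,0,0)
step 8 (W4 CAS): counter=9 r=(8,9,8,10) succ=(0,1,0,0) retry=(1,0,0,1)
step 9 (W1 LOAD): counter=9 r=(9,9,8,10) succ=(0,1,0,0) retry=(1,0,0,1)
step 10 (W3 CAS): counter=9 r=(9,9,8,10) succ=(0,1,0,0) retry=(1,0,1,1)
step 11 (W3 LOAD): counter=9 r=(9,9,9,10) succ=(0,1,0,0) retry=(1,0,1,1)
step 12 (W4 LOAD): counter=9 r=(9,9,9,9) succ=(0,1,0,0) retry=(1,0,1,1)
step 13 (W2 CAS): counter=10 r=(9,9,9,9) succ=(0,2,0,0) retry=(1,0,1,1)
step 14 (W4 CAS): counter=10 r=(9,9,9,9) succ=(0,2,0,0) retry=(1,0,1,2)
step 15 (W3 CAS): counter=10 r=(9,9,9,9) succ=(0,2,0,0) retry=(1,0,2,2)
step 16 (W3 LOAD): counter=10 r=(9,9,10,9) succ=(0,2,0,0) retry=(1,0,2,2)
step 17 (W1 CAS): counter=10 r=(9,9,10,9) succ=(0,2,0,0) retry=(2,0,2,2)
step 18 (W1 LOAD): counter=10 r=(10,9,10,9) succ=(0,2,0,0) retry=(2,0,2,2)
step 19 (W4 LOAD): counter=10 r=(10,9,10,10) succ=(0,2,0,0) retry=(2,0,2,2)
step 20 (W1 CAS): counter=11 r=(10,9,10,10) succ=(1,2,0,0) retry=(2,0,2,2)
step 21 (W3 CAS): counter=11 r=(10,9,10,10) succ=(1,2,0,0) retry=(2,0,3,2)
step 22 (W3 LOAD): counter=11 r=(10,9,11,10) succ=(1,2,0,0) retry=(2,0,3,2)
step 23 (W4 CAS): counter=11 r=(10,9,11,10) succ=(1,2,0,0) retry=(2,0,3,3)
step 24 (W3 CAS): counter=12 r=(10,9,11,10) succ=(1,2,1,0) retry=(2,0,3,3)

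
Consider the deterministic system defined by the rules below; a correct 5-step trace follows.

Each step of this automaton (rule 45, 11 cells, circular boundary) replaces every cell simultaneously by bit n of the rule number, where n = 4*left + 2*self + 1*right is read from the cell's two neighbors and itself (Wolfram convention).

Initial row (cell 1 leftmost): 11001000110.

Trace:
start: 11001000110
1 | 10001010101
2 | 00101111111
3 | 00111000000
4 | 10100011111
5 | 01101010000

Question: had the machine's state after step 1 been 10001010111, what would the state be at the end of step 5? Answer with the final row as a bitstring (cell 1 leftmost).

11001010011

state after step 1 := 10001010111
2 | 00101111100
3 | 10111000001
4 | 01100011101
5 | 11001010011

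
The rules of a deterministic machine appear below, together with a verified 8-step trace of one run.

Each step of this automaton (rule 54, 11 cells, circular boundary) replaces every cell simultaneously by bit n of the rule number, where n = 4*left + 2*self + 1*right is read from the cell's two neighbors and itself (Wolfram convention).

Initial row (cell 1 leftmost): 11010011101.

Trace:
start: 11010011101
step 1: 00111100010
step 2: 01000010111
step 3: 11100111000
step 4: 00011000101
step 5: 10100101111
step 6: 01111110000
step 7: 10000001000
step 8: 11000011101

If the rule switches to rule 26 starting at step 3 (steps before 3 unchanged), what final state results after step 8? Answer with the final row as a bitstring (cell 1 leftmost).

10110100101

(re-executing steps 3..8 under rule 26; state before step 3: 01000010111)
step 3: 00100100100
step 4: 01011011010
step 5: 10010010001
step 6: 01101101011
step 7: 01001000010
step 8: 10110100101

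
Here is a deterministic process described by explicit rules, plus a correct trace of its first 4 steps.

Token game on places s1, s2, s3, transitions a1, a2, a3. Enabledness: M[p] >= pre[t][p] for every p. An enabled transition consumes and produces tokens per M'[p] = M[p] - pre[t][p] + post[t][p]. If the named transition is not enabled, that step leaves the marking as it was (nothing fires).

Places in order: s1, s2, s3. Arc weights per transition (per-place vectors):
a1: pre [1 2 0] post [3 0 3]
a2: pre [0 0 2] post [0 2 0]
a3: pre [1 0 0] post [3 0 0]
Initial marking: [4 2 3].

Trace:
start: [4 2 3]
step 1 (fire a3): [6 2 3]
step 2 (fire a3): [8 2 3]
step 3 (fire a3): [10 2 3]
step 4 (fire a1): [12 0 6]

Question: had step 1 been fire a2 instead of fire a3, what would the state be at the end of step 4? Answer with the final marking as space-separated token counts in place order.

10 2 4

(re-executing from step 1 with the substitution; state before step 1: [4 2 3])
step 1 (fire a2): [4 4 1]
step 2 (fire a3): [6 4 1]
step 3 (fire a3): [8 4 1]
step 4 (fire a1): [10 2 4]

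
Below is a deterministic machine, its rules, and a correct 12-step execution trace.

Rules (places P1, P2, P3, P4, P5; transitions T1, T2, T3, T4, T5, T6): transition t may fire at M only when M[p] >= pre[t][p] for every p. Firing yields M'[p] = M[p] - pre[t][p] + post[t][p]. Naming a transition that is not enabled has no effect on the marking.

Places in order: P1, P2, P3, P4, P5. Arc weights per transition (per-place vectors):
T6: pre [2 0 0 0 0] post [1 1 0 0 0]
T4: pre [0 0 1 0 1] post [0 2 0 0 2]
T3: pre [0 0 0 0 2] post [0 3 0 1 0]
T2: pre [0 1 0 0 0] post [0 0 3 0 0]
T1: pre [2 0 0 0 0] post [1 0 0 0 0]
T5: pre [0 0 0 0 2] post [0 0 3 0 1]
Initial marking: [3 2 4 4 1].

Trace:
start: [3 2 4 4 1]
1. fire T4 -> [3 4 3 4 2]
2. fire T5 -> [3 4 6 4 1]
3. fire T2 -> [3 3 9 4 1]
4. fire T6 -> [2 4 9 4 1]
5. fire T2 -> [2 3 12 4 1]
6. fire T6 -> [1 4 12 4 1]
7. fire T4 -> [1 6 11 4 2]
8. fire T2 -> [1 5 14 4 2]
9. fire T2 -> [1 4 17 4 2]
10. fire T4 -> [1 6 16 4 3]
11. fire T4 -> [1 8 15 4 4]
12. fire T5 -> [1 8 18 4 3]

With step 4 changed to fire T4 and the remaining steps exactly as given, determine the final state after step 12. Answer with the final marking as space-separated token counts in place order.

(re-executing from step 4 with the substitution; state before step 4: [3 3 9 4 1])
4. fire T4 -> [3 5 8 4 2]
5. fire T2 -> [3 4 11 4 2]
6. fire T6 -> [2 5 11 4 2]
7. fire T4 -> [2 7 10 4 3]
8. fire T2 -> [2 6 13 4 3]
9. fire T2 -> [2 5 16 4 3]
10. fire T4 -> [2 7 15 4 4]
11. fire T4 -> [2 9 14 4 5]
12. fire T5 -> [2 9 17 4 4]

2 9 17 4 4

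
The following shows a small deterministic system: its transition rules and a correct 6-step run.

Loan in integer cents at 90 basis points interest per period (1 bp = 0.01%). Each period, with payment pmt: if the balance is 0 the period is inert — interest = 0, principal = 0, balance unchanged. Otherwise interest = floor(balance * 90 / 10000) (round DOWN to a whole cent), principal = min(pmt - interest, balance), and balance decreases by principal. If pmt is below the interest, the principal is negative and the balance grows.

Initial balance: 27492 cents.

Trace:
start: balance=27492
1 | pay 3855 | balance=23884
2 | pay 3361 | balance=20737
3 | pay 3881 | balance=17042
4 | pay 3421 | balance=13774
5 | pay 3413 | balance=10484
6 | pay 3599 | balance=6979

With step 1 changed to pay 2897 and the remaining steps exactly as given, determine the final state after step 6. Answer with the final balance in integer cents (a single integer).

7982

(re-executing from step 1 with the substitution; state before step 1: balance=27492)
1 | pay 2897 | balance=24842
2 | pay 3361 | balance=21704
3 | pay 3881 | balance=18018
4 | pay 3421 | balance=14759
5 | pay 3413 | balance=11478
6 | pay 3599 | balance=7982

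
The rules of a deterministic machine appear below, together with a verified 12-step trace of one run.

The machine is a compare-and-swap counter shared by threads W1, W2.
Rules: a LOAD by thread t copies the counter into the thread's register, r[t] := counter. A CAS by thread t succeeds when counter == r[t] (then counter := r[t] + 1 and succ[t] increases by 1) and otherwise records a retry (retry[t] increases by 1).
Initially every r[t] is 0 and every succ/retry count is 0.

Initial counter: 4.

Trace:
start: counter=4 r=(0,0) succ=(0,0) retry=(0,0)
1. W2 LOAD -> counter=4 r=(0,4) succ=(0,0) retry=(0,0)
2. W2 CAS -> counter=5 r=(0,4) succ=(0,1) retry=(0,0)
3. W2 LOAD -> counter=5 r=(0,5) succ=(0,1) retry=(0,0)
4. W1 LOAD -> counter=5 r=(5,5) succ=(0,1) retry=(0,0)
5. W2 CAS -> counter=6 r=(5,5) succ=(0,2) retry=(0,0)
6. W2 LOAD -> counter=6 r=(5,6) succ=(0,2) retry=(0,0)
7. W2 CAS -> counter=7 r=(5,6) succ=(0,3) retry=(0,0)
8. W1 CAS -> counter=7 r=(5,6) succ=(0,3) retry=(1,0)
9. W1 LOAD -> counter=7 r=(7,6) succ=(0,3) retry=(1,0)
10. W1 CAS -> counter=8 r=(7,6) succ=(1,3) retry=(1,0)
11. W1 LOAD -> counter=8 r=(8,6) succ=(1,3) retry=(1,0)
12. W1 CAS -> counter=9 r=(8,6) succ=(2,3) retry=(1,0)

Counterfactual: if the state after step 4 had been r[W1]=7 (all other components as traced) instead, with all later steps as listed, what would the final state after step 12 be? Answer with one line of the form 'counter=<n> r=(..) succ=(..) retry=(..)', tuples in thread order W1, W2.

state after step 4 := counter=5 r=(7,5) succ=(0,1) retry=(0,0)
5. W2 CAS -> counter=6 r=(7,5) succ=(0,2) retry=(0,0)
6. W2 LOAD -> counter=6 r=(7,6) succ=(0,2) retry=(0,0)
7. W2 CAS -> counter=7 r=(7,6) succ=(0,3) retry=(0,0)
8. W1 CAS -> counter=8 r=(7,6) succ=(1,3) retry=(0,0)
9. W1 LOAD -> counter=8 r=(8,6) succ=(1,3) retry=(0,0)
10. W1 CAS -> counter=9 r=(8,6) succ=(2,3) retry=(0,0)
11. W1 LOAD -> counter=9 r=(9,6) succ=(2,3) retry=(0,0)
12. W1 CAS -> counter=10 r=(9,6) succ=(3,3) retry=(0,0)

counter=10 r=(9,6) succ=(3,3) retry=(0,0)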